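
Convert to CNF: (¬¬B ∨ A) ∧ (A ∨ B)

B ∨ A

(¬¬B ∨ A) ∧ (A ∨ B)
⇔ (B ∨ A) ∧ (A ∨ B)   (double negation)
⇔ B ∨ A   (simplify)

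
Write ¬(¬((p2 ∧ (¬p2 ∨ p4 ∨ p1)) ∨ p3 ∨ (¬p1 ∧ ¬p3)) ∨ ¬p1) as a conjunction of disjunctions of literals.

¬(¬((p2 ∧ (¬p2 ∨ p4 ∨ p1)) ∨ p3 ∨ (¬p1 ∧ ¬p3)) ∨ ¬p1)
≡ ¬¬((p2 ∧ (¬p2 ∨ p4 ∨ p1)) ∨ p3 ∨ (¬p1 ∧ ¬p3)) ∧ ¬¬p1
≡ ((p2 ∧ (¬p2 ∨ p4 ∨ p1)) ∨ p3 ∨ (¬p1 ∧ ¬p3)) ∧ ¬¬p1
≡ ((p2 ∧ (¬p2 ∨ p4 ∨ p1)) ∨ p3 ∨ (¬p1 ∧ ¬p3)) ∧ p1
≡ (p2 ∨ p3 ∨ ¬p1) ∧ (p2 ∨ p3 ∨ ¬p3) ∧ (¬p2 ∨ p4 ∨ p1 ∨ p3 ∨ ¬p1) ∧ (¬p2 ∨ p4 ∨ p1 ∨ p3 ∨ ¬p3) ∧ p1
≡ (p2 ∨ p3 ∨ ¬p1) ∧ p1

(p2 ∨ p3 ∨ ¬p1) ∧ p1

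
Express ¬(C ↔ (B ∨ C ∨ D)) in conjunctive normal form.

(C ∨ B ∨ D) ∧ ¬C

¬(C ↔ (B ∨ C ∨ D))
⇔ ¬((C → (B ∨ C ∨ D)) ∧ ((B ∨ C ∨ D) → C))   [eliminate ↔]
⇔ ¬((¬C ∨ B ∨ C ∨ D) ∧ ((B ∨ C ∨ D) → C))   [eliminate →]
⇔ ¬((¬C ∨ B ∨ C ∨ D) ∧ (¬(B ∨ C ∨ D) ∨ C))   [eliminate →]
⇔ ¬(¬C ∨ B ∨ C ∨ D) ∨ ¬(¬(B ∨ C ∨ D) ∨ C)   [De Morgan]
⇔ (¬¬C ∧ ¬B ∧ ¬C ∧ ¬D) ∨ ¬(¬(B ∨ C ∨ D) ∨ C)   [De Morgan]
⇔ (C ∧ ¬B ∧ ¬C ∧ ¬D) ∨ ¬(¬(B ∨ C ∨ D) ∨ C)   [double negation]
⇔ (C ∧ ¬B ∧ ¬C ∧ ¬D) ∨ (¬¬(B ∨ C ∨ D) ∧ ¬C)   [De Morgan]
⇔ (C ∧ ¬B ∧ ¬C ∧ ¬D) ∨ ((B ∨ C ∨ D) ∧ ¬C)   [double negation]
⇔ (C ∨ B ∨ C ∨ D) ∧ (C ∨ ¬C) ∧ (¬B ∨ B ∨ C ∨ D) ∧ (¬B ∨ ¬C) ∧ (¬C ∨ B ∨ C ∨ D) ∧ (¬C ∨ ¬C) ∧ (¬D ∨ B ∨ C ∨ D) ∧ (¬D ∨ ¬C)   [distribute ∨ over ∧]
⇔ (C ∨ B ∨ D) ∧ ¬C   [simplify]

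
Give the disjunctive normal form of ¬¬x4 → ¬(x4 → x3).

¬¬x4 → ¬(x4 → x3)
= ¬¬¬x4 ∨ ¬(x4 → x3)   [eliminate →]
= ¬¬¬x4 ∨ ¬(¬x4 ∨ x3)   [eliminate →]
= ¬x4 ∨ ¬(¬x4 ∨ x3)   [double negation]
= ¬x4 ∨ (¬¬x4 ∧ ¬x3)   [De Morgan]
= ¬x4 ∨ (x4 ∧ ¬x3)   [double negation]

¬x4 ∨ (x4 ∧ ¬x3)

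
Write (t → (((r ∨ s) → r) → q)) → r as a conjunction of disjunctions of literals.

(t ∨ r) ∧ (¬s ∨ r) ∧ (¬q ∨ r)

(t → (((r ∨ s) → r) → q)) → r
= ¬(t → (((r ∨ s) → r) → q)) ∨ r   — eliminate →
= ¬(¬t ∨ (((r ∨ s) → r) → q)) ∨ r   — eliminate →
= ¬(¬t ∨ ¬((r ∨ s) → r) ∨ q) ∨ r   — eliminate →
= ¬(¬t ∨ ¬(¬(r ∨ s) ∨ r) ∨ q) ∨ r   — eliminate →
= (¬¬t ∧ ¬¬(¬(r ∨ s) ∨ r) ∧ ¬q) ∨ r   — De Morgan
= (t ∧ ¬¬(¬(r ∨ s) ∨ r) ∧ ¬q) ∨ r   — double negation
= (t ∧ (¬(r ∨ s) ∨ r) ∧ ¬q) ∨ r   — double negation
= (t ∧ ((¬r ∧ ¬s) ∨ r) ∧ ¬q) ∨ r   — De Morgan
= (t ∨ r) ∧ (¬r ∨ r ∨ r) ∧ (¬s ∨ r ∨ r) ∧ (¬q ∨ r)   — distribute ∨ over ∧
= (t ∨ r) ∧ (¬s ∨ r) ∧ (¬q ∨ r)   — simplify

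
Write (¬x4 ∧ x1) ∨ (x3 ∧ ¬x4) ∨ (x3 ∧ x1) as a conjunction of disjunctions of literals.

(¬x4 ∧ x1) ∨ (x3 ∧ ¬x4) ∨ (x3 ∧ x1)
≡ (¬x4 ∨ x3 ∨ x3) ∧ (¬x4 ∨ x3 ∨ x1) ∧ (¬x4 ∨ ¬x4 ∨ x3) ∧ (¬x4 ∨ ¬x4 ∨ x1) ∧ (x1 ∨ x3 ∨ x3) ∧ (x1 ∨ x3 ∨ x1) ∧ (x1 ∨ ¬x4 ∨ x3) ∧ (x1 ∨ ¬x4 ∨ x1)   (distribute ∨ over ∧)
≡ (¬x4 ∨ x3) ∧ (¬x4 ∨ x1) ∧ (x1 ∨ x3)   (simplify)

(¬x4 ∨ x3) ∧ (¬x4 ∨ x1) ∧ (x1 ∨ x3)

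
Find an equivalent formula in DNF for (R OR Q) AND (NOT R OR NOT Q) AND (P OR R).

(R AND NOT Q) OR (Q AND NOT R AND P)

(R OR Q) AND (NOT R OR NOT Q) AND (P OR R)
≡ (R AND NOT R AND P) OR (R AND NOT R AND R) OR (R AND NOT Q AND P) OR (R AND NOT Q AND R) OR (Q AND NOT R AND P) OR (Q AND NOT R AND R) OR (Q AND NOT Q AND P) OR (Q AND NOT Q AND R)   — distribute AND over OR
≡ (R AND NOT Q) OR (Q AND NOT R AND P)   — simplify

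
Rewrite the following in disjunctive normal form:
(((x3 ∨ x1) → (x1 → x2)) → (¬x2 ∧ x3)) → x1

(¬x3 ∧ ¬x1) ∨ x2 ∨ x1

(((x3 ∨ x1) → (x1 → x2)) → (¬x2 ∧ x3)) → x1
⇔ ¬(((x3 ∨ x1) → (x1 → x2)) → (¬x2 ∧ x3)) ∨ x1
⇔ ¬(¬((x3 ∨ x1) → (x1 → x2)) ∨ (¬x2 ∧ x3)) ∨ x1
⇔ ¬(¬(¬(x3 ∨ x1) ∨ (x1 → x2)) ∨ (¬x2 ∧ x3)) ∨ x1
⇔ ¬(¬(¬(x3 ∨ x1) ∨ ¬x1 ∨ x2) ∨ (¬x2 ∧ x3)) ∨ x1
⇔ (¬¬(¬(x3 ∨ x1) ∨ ¬x1 ∨ x2) ∧ ¬(¬x2 ∧ x3)) ∨ x1
⇔ ((¬(x3 ∨ x1) ∨ ¬x1 ∨ x2) ∧ ¬(¬x2 ∧ x3)) ∨ x1
⇔ (((¬x3 ∧ ¬x1) ∨ ¬x1 ∨ x2) ∧ ¬(¬x2 ∧ x3)) ∨ x1
⇔ (((¬x3 ∧ ¬x1) ∨ ¬x1 ∨ x2) ∧ (¬¬x2 ∨ ¬x3)) ∨ x1
⇔ (((¬x3 ∧ ¬x1) ∨ ¬x1 ∨ x2) ∧ (x2 ∨ ¬x3)) ∨ x1
⇔ (¬x3 ∧ ¬x1 ∧ x2) ∨ (¬x3 ∧ ¬x1 ∧ ¬x3) ∨ (¬x1 ∧ x2) ∨ (¬x1 ∧ ¬x3) ∨ (x2 ∧ x2) ∨ (x2 ∧ ¬x3) ∨ x1
⇔ (¬x3 ∧ ¬x1) ∨ x2 ∨ x1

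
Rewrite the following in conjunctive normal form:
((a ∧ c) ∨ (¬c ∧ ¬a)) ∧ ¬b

(a ∨ ¬c) ∧ (c ∨ ¬a) ∧ ¬b

((a ∧ c) ∨ (¬c ∧ ¬a)) ∧ ¬b
≡ (a ∨ ¬c) ∧ (a ∨ ¬a) ∧ (c ∨ ¬c) ∧ (c ∨ ¬a) ∧ ¬b   — distribute ∨ over ∧
≡ (a ∨ ¬c) ∧ (c ∨ ¬a) ∧ ¬b   — simplify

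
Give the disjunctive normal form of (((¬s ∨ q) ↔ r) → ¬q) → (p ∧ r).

(r ∧ q) ∨ (p ∧ r)

(((¬s ∨ q) ↔ r) → ¬q) → (p ∧ r)
≡ ¬(((¬s ∨ q) ↔ r) → ¬q) ∨ (p ∧ r)   — eliminate →
≡ ¬(¬((¬s ∨ q) ↔ r) ∨ ¬q) ∨ (p ∧ r)   — eliminate →
≡ ¬(¬(((¬s ∨ q) → r) ∧ (r → (¬s ∨ q))) ∨ ¬q) ∨ (p ∧ r)   — eliminate ↔
≡ ¬(¬((¬(¬s ∨ q) ∨ r) ∧ (r → (¬s ∨ q))) ∨ ¬q) ∨ (p ∧ r)   — eliminate →
≡ ¬(¬((¬(¬s ∨ q) ∨ r) ∧ (¬r ∨ ¬s ∨ q)) ∨ ¬q) ∨ (p ∧ r)   — eliminate →
≡ (¬¬((¬(¬s ∨ q) ∨ r) ∧ (¬r ∨ ¬s ∨ q)) ∧ ¬¬q) ∨ (p ∧ r)   — De Morgan
≡ ((¬(¬s ∨ q) ∨ r) ∧ (¬r ∨ ¬s ∨ q) ∧ ¬¬q) ∨ (p ∧ r)   — double negation
≡ (((¬¬s ∧ ¬q) ∨ r) ∧ (¬r ∨ ¬s ∨ q) ∧ ¬¬q) ∨ (p ∧ r)   — De Morgan
≡ (((s ∧ ¬q) ∨ r) ∧ (¬r ∨ ¬s ∨ q) ∧ ¬¬q) ∨ (p ∧ r)   — double negation
≡ (((s ∧ ¬q) ∨ r) ∧ (¬r ∨ ¬s ∨ q) ∧ q) ∨ (p ∧ r)   — double negation
≡ (s ∧ ¬q ∧ ¬r ∧ q) ∨ (s ∧ ¬q ∧ ¬s ∧ q) ∨ (s ∧ ¬q ∧ q ∧ q) ∨ (r ∧ ¬r ∧ q) ∨ (r ∧ ¬s ∧ q) ∨ (r ∧ q ∧ q) ∨ (p ∧ r)   — distribute ∧ over ∨
≡ (r ∧ q) ∨ (p ∧ r)   — simplify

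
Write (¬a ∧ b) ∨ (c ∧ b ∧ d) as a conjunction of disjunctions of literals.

(¬a ∧ b) ∨ (c ∧ b ∧ d)
≡ (¬a ∨ c) ∧ (¬a ∨ b) ∧ (¬a ∨ d) ∧ (b ∨ c) ∧ (b ∨ b) ∧ (b ∨ d)   [distribute ∨ over ∧]
≡ (¬a ∨ c) ∧ (¬a ∨ d) ∧ b   [simplify]

(¬a ∨ c) ∧ (¬a ∨ d) ∧ b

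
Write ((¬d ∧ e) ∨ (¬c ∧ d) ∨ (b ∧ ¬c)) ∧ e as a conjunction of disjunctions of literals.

(¬d ∨ ¬c) ∧ e

((¬d ∧ e) ∨ (¬c ∧ d) ∨ (b ∧ ¬c)) ∧ e
≡ (¬d ∨ ¬c ∨ b) ∧ (¬d ∨ ¬c ∨ ¬c) ∧ (¬d ∨ d ∨ b) ∧ (¬d ∨ d ∨ ¬c) ∧ (e ∨ ¬c ∨ b) ∧ (e ∨ ¬c ∨ ¬c) ∧ (e ∨ d ∨ b) ∧ (e ∨ d ∨ ¬c) ∧ e   (distribute ∨ over ∧)
≡ (¬d ∨ ¬c) ∧ e   (simplify)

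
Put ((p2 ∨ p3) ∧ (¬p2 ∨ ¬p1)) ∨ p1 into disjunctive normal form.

(p2 ∧ ¬p1) ∨ (p3 ∧ ¬p2) ∨ (p3 ∧ ¬p1) ∨ p1

((p2 ∨ p3) ∧ (¬p2 ∨ ¬p1)) ∨ p1
≡ (p2 ∧ ¬p2) ∨ (p2 ∧ ¬p1) ∨ (p3 ∧ ¬p2) ∨ (p3 ∧ ¬p1) ∨ p1   [distribute ∧ over ∨]
≡ (p2 ∧ ¬p1) ∨ (p3 ∧ ¬p2) ∨ (p3 ∧ ¬p1) ∨ p1   [simplify]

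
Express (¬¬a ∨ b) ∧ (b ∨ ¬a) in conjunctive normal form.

(a ∨ b) ∧ (b ∨ ¬a)

(¬¬a ∨ b) ∧ (b ∨ ¬a)
≡ (a ∨ b) ∧ (b ∨ ¬a)   (double negation)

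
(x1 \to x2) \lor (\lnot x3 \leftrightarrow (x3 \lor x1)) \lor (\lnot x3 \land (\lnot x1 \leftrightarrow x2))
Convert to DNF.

(x1 \to x2) \lor (\lnot x3 \leftrightarrow (x3 \lor x1)) \lor (\lnot x3 \land (\lnot x1 \leftrightarrow x2))
≡ \lnot x1 \lor x2 \lor (\lnot x3 \leftrightarrow (x3 \lor x1)) \lor (\lnot x3 \land (\lnot x1 \leftrightarrow x2))   [eliminate \to]
≡ \lnot x1 \lor x2 \lor ((\lnot x3 \to (x3 \lor x1)) \land ((x3 \lor x1) \to \lnot x3)) \lor (\lnot x3 \land (\lnot x1 \leftrightarrow x2))   [eliminate \leftrightarrow]
≡ \lnot x1 \lor x2 \lor ((\lnot \lnot x3 \lor x3 \lor x1) \land ((x3 \lor x1) \to \lnot x3)) \lor (\lnot x3 \land (\lnot x1 \leftrightarrow x2))   [eliminate \to]
≡ \lnot x1 \lor x2 \lor ((\lnot \lnot x3 \lor x3 \lor x1) \land (\lnot (x3 \lor x1) \lor \lnot x3)) \lor (\lnot x3 \land (\lnot x1 \leftrightarrow x2))   [eliminate \to]
≡ \lnot x1 \lor x2 \lor ((\lnot \lnot x3 \lor x3 \lor x1) \land (\lnot (x3 \lor x1) \lor \lnot x3)) \lor (\lnot x3 \land (\lnot x1 \to x2) \land (x2 \to \lnot x1))   [eliminate \leftrightarrow]
≡ \lnot x1 \lor x2 \lor ((\lnot \lnot x3 \lor x3 \lor x1) \land (\lnot (x3 \lor x1) \lor \lnot x3)) \lor (\lnot x3 \land (\lnot \lnot x1 \lor x2) \land (x2 \to \lnot x1))   [eliminate \to]
≡ \lnot x1 \lor x2 \lor ((\lnot \lnot x3 \lor x3 \lor x1) \land (\lnot (x3 \lor x1) \lor \lnot x3)) \lor (\lnot x3 \land (\lnot \lnot x1 \lor x2) \land (\lnot x2 \lor \lnot x1))   [eliminate \to]
≡ \lnot x1 \lor x2 \lor ((x3 \lor x3 \lor x1) \land (\lnot (x3 \lor x1) \lor \lnot x3)) \lor (\lnot x3 \land (\lnot \lnot x1 \lor x2) \land (\lnot x2 \lor \lnot x1))   [double negation]
≡ \lnot x1 \lor x2 \lor ((x3 \lor x3 \lor x1) \land ((\lnot x3 \land \lnot x1) \lor \lnot x3)) \lor (\lnot x3 \land (\lnot \lnot x1 \lor x2) \land (\lnot x2 \lor \lnot x1))   [De Morgan]
≡ \lnot x1 \lor x2 \lor ((x3 \lor x3 \lor x1) \land ((\lnot x3 \land \lnot x1) \lor \lnot x3)) \lor (\lnot x3 \land (x1 \lor x2) \land (\lnot x2 \lor \lnot x1))   [double negation]
≡ \lnot x1 \lor x2 \lor (x3 \land \lnot x3 \land \lnot x1) \lor (x3 \land \lnot x3) \lor (x3 \land \lnot x3 \land \lnot x1) \lor (x3 \land \lnot x3) \lor (x1 \land \lnot x3 \land \lnot x1) \lor (x1 \land \lnot x3) \lor (\lnot x3 \land x1 \land \lnot x2) \lor (\lnot x3 \land x1 \land \lnot x1) \lor (\lnot x3 \land x2 \land \lnot x2) \lor (\lnot x3 \land x2 \land \lnot x1)   [distribute \land over \lor]
≡ \lnot x1 \lor x2 \lor (x1 \land \lnot x3)   [simplify]

\lnot x1 \lor x2 \lor (x1 \land \lnot x3)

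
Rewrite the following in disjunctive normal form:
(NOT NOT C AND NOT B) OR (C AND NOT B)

C AND NOT B

(NOT NOT C AND NOT B) OR (C AND NOT B)
≡ (C AND NOT B) OR (C AND NOT B)   (double negation)
≡ C AND NOT B   (simplify)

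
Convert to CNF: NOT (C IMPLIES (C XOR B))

NOT (C IMPLIES (C XOR B))
⇔ NOT (NOT C OR (C XOR B))
⇔ NOT (NOT C OR ((C OR B) AND NOT (C AND B)))
⇔ NOT NOT C AND NOT ((C OR B) AND NOT (C AND B))
⇔ C AND NOT ((C OR B) AND NOT (C AND B))
⇔ C AND (NOT (C OR B) OR NOT NOT (C AND B))
⇔ C AND ((NOT C AND NOT B) OR NOT NOT (C AND B))
⇔ C AND ((NOT C AND NOT B) OR (C AND B))
⇔ C AND (NOT C OR C) AND (NOT C OR B) AND (NOT B OR C) AND (NOT B OR B)
⇔ C AND (NOT C OR B)

C AND (NOT C OR B)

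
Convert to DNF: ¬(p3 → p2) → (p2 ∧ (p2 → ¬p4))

¬p3 ∨ p2

¬(p3 → p2) → (p2 ∧ (p2 → ¬p4))
≡ ¬¬(p3 → p2) ∨ (p2 ∧ (p2 → ¬p4))   (eliminate →)
≡ ¬¬(¬p3 ∨ p2) ∨ (p2 ∧ (p2 → ¬p4))   (eliminate →)
≡ ¬¬(¬p3 ∨ p2) ∨ (p2 ∧ (¬p2 ∨ ¬p4))   (eliminate →)
≡ ¬p3 ∨ p2 ∨ (p2 ∧ (¬p2 ∨ ¬p4))   (double negation)
≡ ¬p3 ∨ p2 ∨ (p2 ∧ ¬p2) ∨ (p2 ∧ ¬p4)   (distribute ∧ over ∨)
≡ ¬p3 ∨ p2   (simplify)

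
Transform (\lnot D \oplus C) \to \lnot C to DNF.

(C \land \lnot D) \lor \lnot C

(\lnot D \oplus C) \to \lnot C
≡ \lnot (\lnot D \oplus C) \lor \lnot C   (eliminate \to)
≡ \lnot ((\lnot D \land \lnot C) \lor (\lnot \lnot D \land C)) \lor \lnot C   (expand \oplus)
≡ (\lnot (\lnot D \land \lnot C) \land \lnot (\lnot \lnot D \land C)) \lor \lnot C   (De Morgan)
≡ ((\lnot \lnot D \lor \lnot \lnot C) \land \lnot (\lnot \lnot D \land C)) \lor \lnot C   (De Morgan)
≡ ((D \lor \lnot \lnot C) \land \lnot (\lnot \lnot D \land C)) \lor \lnot C   (double negation)
≡ ((D \lor C) \land \lnot (\lnot \lnot D \land C)) \lor \lnot C   (double negation)
≡ ((D \lor C) \land (\lnot \lnot \lnot D \lor \lnot C)) \lor \lnot C   (De Morgan)
≡ ((D \lor C) \land (\lnot D \lor \lnot C)) \lor \lnot C   (double negation)
≡ (D \land \lnot D) \lor (D \land \lnot C) \lor (C \land \lnot D) \lor (C \land \lnot C) \lor \lnot C   (distribute \land over \lor)
≡ (C \land \lnot D) \lor \lnot C   (simplify)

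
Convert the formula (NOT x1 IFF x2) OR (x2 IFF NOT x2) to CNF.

(x1 OR x2) AND (NOT x2 OR NOT x1)

(NOT x1 IFF x2) OR (x2 IFF NOT x2)
⇔ ((NOT x1 IMPLIES x2) AND (x2 IMPLIES NOT x1)) OR (x2 IFF NOT x2)
⇔ ((NOT NOT x1 OR x2) AND (x2 IMPLIES NOT x1)) OR (x2 IFF NOT x2)
⇔ ((NOT NOT x1 OR x2) AND (NOT x2 OR NOT x1)) OR (x2 IFF NOT x2)
⇔ ((NOT NOT x1 OR x2) AND (NOT x2 OR NOT x1)) OR ((x2 IMPLIES NOT x2) AND (NOT x2 IMPLIES x2))
⇔ ((NOT NOT x1 OR x2) AND (NOT x2 OR NOT x1)) OR ((NOT x2 OR NOT x2) AND (NOT x2 IMPLIES x2))
⇔ ((NOT NOT x1 OR x2) AND (NOT x2 OR NOT x1)) OR ((NOT x2 OR NOT x2) AND (NOT NOT x2 OR x2))
⇔ ((x1 OR x2) AND (NOT x2 OR NOT x1)) OR ((NOT x2 OR NOT x2) AND (NOT NOT x2 OR x2))
⇔ ((x1 OR x2) AND (NOT x2 OR NOT x1)) OR ((NOT x2 OR NOT x2) AND (x2 OR x2))
⇔ (x1 OR x2 OR NOT x2 OR NOT x2) AND (x1 OR x2 OR x2 OR x2) AND (NOT x2 OR NOT x1 OR NOT x2 OR NOT x2) AND (NOT x2 OR NOT x1 OR x2 OR x2)
⇔ (x1 OR x2) AND (NOT x2 OR NOT x1)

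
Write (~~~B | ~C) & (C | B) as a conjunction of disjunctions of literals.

(~B | ~C) & (C | B)

(~~~B | ~C) & (C | B)
≡ (~B | ~C) & (C | B)   [double negation]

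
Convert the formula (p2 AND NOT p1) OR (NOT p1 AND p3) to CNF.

(p2 AND NOT p1) OR (NOT p1 AND p3)
= (p2 OR NOT p1) AND (p2 OR p3) AND (NOT p1 OR NOT p1) AND (NOT p1 OR p3)   (distribute OR over AND)
= (p2 OR p3) AND NOT p1   (simplify)

(p2 OR p3) AND NOT p1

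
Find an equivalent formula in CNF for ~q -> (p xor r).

~q -> (p xor r)
= ~~q | (p xor r)   [eliminate ->]
= ~~q | ((p | r) & ~(p & r))   [expand xor]
= q | ((p | r) & ~(p & r))   [double negation]
= q | ((p | r) & (~p | ~r))   [De Morgan]
= (q | p | r) & (q | ~p | ~r)   [distribute | over &]

(q | p | r) & (q | ~p | ~r)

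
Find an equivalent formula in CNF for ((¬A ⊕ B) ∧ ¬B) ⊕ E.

((¬A ⊕ B) ∧ ¬B) ⊕ E
= (((¬A ⊕ B) ∧ ¬B) ∨ E) ∧ ¬((¬A ⊕ B) ∧ ¬B ∧ E)   [expand ⊕]
= (((¬A ∨ B) ∧ ¬(¬A ∧ B) ∧ ¬B) ∨ E) ∧ ¬((¬A ⊕ B) ∧ ¬B ∧ E)   [expand ⊕]
= (((¬A ∨ B) ∧ ¬(¬A ∧ B) ∧ ¬B) ∨ E) ∧ ¬((¬A ∨ B) ∧ ¬(¬A ∧ B) ∧ ¬B ∧ E)   [expand ⊕]
= (((¬A ∨ B) ∧ (¬¬A ∨ ¬B) ∧ ¬B) ∨ E) ∧ ¬((¬A ∨ B) ∧ ¬(¬A ∧ B) ∧ ¬B ∧ E)   [De Morgan]
= (((¬A ∨ B) ∧ (A ∨ ¬B) ∧ ¬B) ∨ E) ∧ ¬((¬A ∨ B) ∧ ¬(¬A ∧ B) ∧ ¬B ∧ E)   [double negation]
= (((¬A ∨ B) ∧ (A ∨ ¬B) ∧ ¬B) ∨ E) ∧ (¬(¬A ∨ B) ∨ ¬¬(¬A ∧ B) ∨ ¬¬B ∨ ¬E)   [De Morgan]
= (((¬A ∨ B) ∧ (A ∨ ¬B) ∧ ¬B) ∨ E) ∧ ((¬¬A ∧ ¬B) ∨ ¬¬(¬A ∧ B) ∨ ¬¬B ∨ ¬E)   [De Morgan]
= (((¬A ∨ B) ∧ (A ∨ ¬B) ∧ ¬B) ∨ E) ∧ ((A ∧ ¬B) ∨ ¬¬(¬A ∧ B) ∨ ¬¬B ∨ ¬E)   [double negation]
= (((¬A ∨ B) ∧ (A ∨ ¬B) ∧ ¬B) ∨ E) ∧ ((A ∧ ¬B) ∨ (¬A ∧ B) ∨ ¬¬B ∨ ¬E)   [double negation]
= (((¬A ∨ B) ∧ (A ∨ ¬B) ∧ ¬B) ∨ E) ∧ ((A ∧ ¬B) ∨ (¬A ∧ B) ∨ B ∨ ¬E)   [double negation]
= (¬A ∨ B ∨ E) ∧ (A ∨ ¬B ∨ E) ∧ (¬B ∨ E) ∧ (A ∨ ¬A ∨ B ∨ ¬E) ∧ (A ∨ B ∨ B ∨ ¬E) ∧ (¬B ∨ ¬A ∨ B ∨ ¬E) ∧ (¬B ∨ B ∨ B ∨ ¬E)   [distribute ∨ over ∧]
= (¬A ∨ B ∨ E) ∧ (¬B ∨ E) ∧ (A ∨ B ∨ ¬E)   [simplify]

(¬A ∨ B ∨ E) ∧ (¬B ∨ E) ∧ (A ∨ B ∨ ¬E)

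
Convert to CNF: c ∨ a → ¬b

(¬c ∨ ¬b) ∧ (¬a ∨ ¬b)

c ∨ a → ¬b
≡ ¬(c ∨ a) ∨ ¬b   [eliminate →]
≡ ¬c ∧ ¬a ∨ ¬b   [De Morgan]
≡ (¬c ∨ ¬b) ∧ (¬a ∨ ¬b)   [distribute ∨ over ∧]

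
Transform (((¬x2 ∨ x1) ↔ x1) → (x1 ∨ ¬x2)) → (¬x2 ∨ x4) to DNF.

(x2 ∧ ¬x1) ∨ ¬x2 ∨ x4

(((¬x2 ∨ x1) ↔ x1) → (x1 ∨ ¬x2)) → (¬x2 ∨ x4)
≡ ¬(((¬x2 ∨ x1) ↔ x1) → (x1 ∨ ¬x2)) ∨ ¬x2 ∨ x4   (eliminate →)
≡ ¬(¬((¬x2 ∨ x1) ↔ x1) ∨ x1 ∨ ¬x2) ∨ ¬x2 ∨ x4   (eliminate →)
≡ ¬(¬(((¬x2 ∨ x1) → x1) ∧ (x1 → (¬x2 ∨ x1))) ∨ x1 ∨ ¬x2) ∨ ¬x2 ∨ x4   (eliminate ↔)
≡ ¬(¬((¬(¬x2 ∨ x1) ∨ x1) ∧ (x1 → (¬x2 ∨ x1))) ∨ x1 ∨ ¬x2) ∨ ¬x2 ∨ x4   (eliminate →)
≡ ¬(¬((¬(¬x2 ∨ x1) ∨ x1) ∧ (¬x1 ∨ ¬x2 ∨ x1)) ∨ x1 ∨ ¬x2) ∨ ¬x2 ∨ x4   (eliminate →)
≡ (¬¬((¬(¬x2 ∨ x1) ∨ x1) ∧ (¬x1 ∨ ¬x2 ∨ x1)) ∧ ¬x1 ∧ ¬¬x2) ∨ ¬x2 ∨ x4   (De Morgan)
≡ ((¬(¬x2 ∨ x1) ∨ x1) ∧ (¬x1 ∨ ¬x2 ∨ x1) ∧ ¬x1 ∧ ¬¬x2) ∨ ¬x2 ∨ x4   (double negation)
≡ (((¬¬x2 ∧ ¬x1) ∨ x1) ∧ (¬x1 ∨ ¬x2 ∨ x1) ∧ ¬x1 ∧ ¬¬x2) ∨ ¬x2 ∨ x4   (De Morgan)
≡ (((x2 ∧ ¬x1) ∨ x1) ∧ (¬x1 ∨ ¬x2 ∨ x1) ∧ ¬x1 ∧ ¬¬x2) ∨ ¬x2 ∨ x4   (double negation)
≡ (((x2 ∧ ¬x1) ∨ x1) ∧ (¬x1 ∨ ¬x2 ∨ x1) ∧ ¬x1 ∧ x2) ∨ ¬x2 ∨ x4   (double negation)
≡ (x2 ∧ ¬x1 ∧ ¬x1 ∧ ¬x1 ∧ x2) ∨ (x2 ∧ ¬x1 ∧ ¬x2 ∧ ¬x1 ∧ x2) ∨ (x2 ∧ ¬x1 ∧ x1 ∧ ¬x1 ∧ x2) ∨ (x1 ∧ ¬x1 ∧ ¬x1 ∧ x2) ∨ (x1 ∧ ¬x2 ∧ ¬x1 ∧ x2) ∨ (x1 ∧ x1 ∧ ¬x1 ∧ x2) ∨ ¬x2 ∨ x4   (distribute ∧ over ∨)
≡ (x2 ∧ ¬x1) ∨ ¬x2 ∨ x4   (simplify)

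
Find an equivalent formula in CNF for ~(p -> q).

~(p -> q)
≡ ~(~p | q)   [eliminate ->]
≡ ~~p & ~q   [De Morgan]
≡ p & ~q   [double negation]

p & ~q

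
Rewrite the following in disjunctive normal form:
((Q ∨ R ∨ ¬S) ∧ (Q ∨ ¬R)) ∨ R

((Q ∨ R ∨ ¬S) ∧ (Q ∨ ¬R)) ∨ R
= (Q ∧ Q) ∨ (Q ∧ ¬R) ∨ (R ∧ Q) ∨ (R ∧ ¬R) ∨ (¬S ∧ Q) ∨ (¬S ∧ ¬R) ∨ R   — distribute ∧ over ∨
= Q ∨ (¬S ∧ ¬R) ∨ R   — simplify

Q ∨ (¬S ∧ ¬R) ∨ R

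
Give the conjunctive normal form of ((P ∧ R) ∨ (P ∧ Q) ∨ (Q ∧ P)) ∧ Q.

((P ∧ R) ∨ (P ∧ Q) ∨ (Q ∧ P)) ∧ Q
≡ (P ∨ P ∨ Q) ∧ (P ∨ P ∨ P) ∧ (P ∨ Q ∨ Q) ∧ (P ∨ Q ∨ P) ∧ (R ∨ P ∨ Q) ∧ (R ∨ P ∨ P) ∧ (R ∨ Q ∨ Q) ∧ (R ∨ Q ∨ P) ∧ Q   [distribute ∨ over ∧]
≡ P ∧ Q   [simplify]

P ∧ Q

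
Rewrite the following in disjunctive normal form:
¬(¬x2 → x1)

¬x2 ∧ ¬x1

¬(¬x2 → x1)
⇔ ¬(¬¬x2 ∨ x1)   — eliminate →
⇔ ¬¬¬x2 ∧ ¬x1   — De Morgan
⇔ ¬x2 ∧ ¬x1   — double negation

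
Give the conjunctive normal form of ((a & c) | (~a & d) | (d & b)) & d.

((a & c) | (~a & d) | (d & b)) & d
= (a | ~a | d) & (a | ~a | b) & (a | d | d) & (a | d | b) & (c | ~a | d) & (c | ~a | b) & (c | d | d) & (c | d | b) & d   — distribute | over &
= (c | ~a | b) & d   — simplify

(c | ~a | b) & d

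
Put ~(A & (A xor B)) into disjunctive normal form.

~A | (B & A)

~(A & (A xor B))
≡ ~(A & ((A & ~B) | (~A & B)))   [expand xor]
≡ ~A | ~((A & ~B) | (~A & B))   [De Morgan]
≡ ~A | (~(A & ~B) & ~(~A & B))   [De Morgan]
≡ ~A | ((~A | ~~B) & ~(~A & B))   [De Morgan]
≡ ~A | ((~A | B) & ~(~A & B))   [double negation]
≡ ~A | ((~A | B) & (~~A | ~B))   [De Morgan]
≡ ~A | ((~A | B) & (A | ~B))   [double negation]
≡ ~A | (~A & A) | (~A & ~B) | (B & A) | (B & ~B)   [distribute & over |]
≡ ~A | (B & A)   [simplify]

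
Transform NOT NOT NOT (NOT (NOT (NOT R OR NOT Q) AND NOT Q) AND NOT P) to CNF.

NOT NOT NOT (NOT (NOT (NOT R OR NOT Q) AND NOT Q) AND NOT P)
≡ NOT (NOT (NOT (NOT R OR NOT Q) AND NOT Q) AND NOT P)   [double negation]
≡ NOT NOT (NOT (NOT R OR NOT Q) AND NOT Q) OR NOT NOT P   [De Morgan]
≡ (NOT (NOT R OR NOT Q) AND NOT Q) OR NOT NOT P   [double negation]
≡ (NOT NOT R AND NOT NOT Q AND NOT Q) OR NOT NOT P   [De Morgan]
≡ (R AND NOT NOT Q AND NOT Q) OR NOT NOT P   [double negation]
≡ (R AND Q AND NOT Q) OR NOT NOT P   [double negation]
≡ (R AND Q AND NOT Q) OR P   [double negation]
≡ (R OR P) AND (Q OR P) AND (NOT Q OR P)   [distribute OR over AND]

(R OR P) AND (Q OR P) AND (NOT Q OR P)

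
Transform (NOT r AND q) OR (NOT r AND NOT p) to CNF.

NOT r AND (q OR NOT p)

(NOT r AND q) OR (NOT r AND NOT p)
≡ (NOT r OR NOT r) AND (NOT r OR NOT p) AND (q OR NOT r) AND (q OR NOT p)   (distribute OR over AND)
≡ NOT r AND (q OR NOT p)   (simplify)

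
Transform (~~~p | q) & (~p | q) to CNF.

(~~~p | q) & (~p | q)
= (~p | q) & (~p | q)   [double negation]
= ~p | q   [simplify]

~p | q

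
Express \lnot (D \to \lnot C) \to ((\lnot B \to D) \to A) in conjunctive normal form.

\lnot D \lor \lnot C \lor A

\lnot (D \to \lnot C) \to ((\lnot B \to D) \to A)
≡ \lnot \lnot (D \to \lnot C) \lor ((\lnot B \to D) \to A)   [eliminate \to]
≡ \lnot \lnot (\lnot D \lor \lnot C) \lor ((\lnot B \to D) \to A)   [eliminate \to]
≡ \lnot \lnot (\lnot D \lor \lnot C) \lor \lnot (\lnot B \to D) \lor A   [eliminate \to]
≡ \lnot \lnot (\lnot D \lor \lnot C) \lor \lnot (\lnot \lnot B \lor D) \lor A   [eliminate \to]
≡ \lnot D \lor \lnot C \lor \lnot (\lnot \lnot B \lor D) \lor A   [double negation]
≡ \lnot D \lor \lnot C \lor \lnot \lnot \lnot B \land \lnot D \lor A   [De Morgan]
≡ \lnot D \lor \lnot C \lor \lnot B \land \lnot D \lor A   [double negation]
≡ (\lnot D \lor \lnot C \lor \lnot B \lor A) \land (\lnot D \lor \lnot C \lor \lnot D \lor A)   [distribute \lor over \land]
≡ \lnot D \lor \lnot C \lor A   [simplify]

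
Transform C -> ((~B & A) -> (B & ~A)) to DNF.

~C | B | ~A

C -> ((~B & A) -> (B & ~A))
⇔ ~C | ((~B & A) -> (B & ~A))   [eliminate ->]
⇔ ~C | ~(~B & A) | (B & ~A)   [eliminate ->]
⇔ ~C | ~~B | ~A | (B & ~A)   [De Morgan]
⇔ ~C | B | ~A | (B & ~A)   [double negation]
⇔ ~C | B | ~A   [simplify]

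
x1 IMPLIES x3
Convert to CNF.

NOT x1 OR x3

x1 IMPLIES x3
≡ NOT x1 OR x3   [eliminate IMPLIES]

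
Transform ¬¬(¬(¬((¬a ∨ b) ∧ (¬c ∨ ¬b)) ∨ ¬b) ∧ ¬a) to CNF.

¬¬(¬(¬((¬a ∨ b) ∧ (¬c ∨ ¬b)) ∨ ¬b) ∧ ¬a)
≡ ¬(¬((¬a ∨ b) ∧ (¬c ∨ ¬b)) ∨ ¬b) ∧ ¬a   [double negation]
≡ ¬¬((¬a ∨ b) ∧ (¬c ∨ ¬b)) ∧ ¬¬b ∧ ¬a   [De Morgan]
≡ (¬a ∨ b) ∧ (¬c ∨ ¬b) ∧ ¬¬b ∧ ¬a   [double negation]
≡ (¬a ∨ b) ∧ (¬c ∨ ¬b) ∧ b ∧ ¬a   [double negation]
≡ (¬c ∨ ¬b) ∧ b ∧ ¬a   [simplify]

(¬c ∨ ¬b) ∧ b ∧ ¬a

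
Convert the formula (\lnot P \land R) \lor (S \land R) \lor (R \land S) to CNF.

(\lnot P \lor S) \land R

(\lnot P \land R) \lor (S \land R) \lor (R \land S)
≡ (\lnot P \lor S \lor R) \land (\lnot P \lor S \lor S) \land (\lnot P \lor R \lor R) \land (\lnot P \lor R \lor S) \land (R \lor S \lor R) \land (R \lor S \lor S) \land (R \lor R \lor R) \land (R \lor R \lor S)   [distribute \lor over \land]
≡ (\lnot P \lor S) \land R   [simplify]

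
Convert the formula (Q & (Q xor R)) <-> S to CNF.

(~Q | R | S) & (~S | Q) & (~S | ~Q | ~R)

(Q & (Q xor R)) <-> S
= ((Q & (Q xor R)) -> S) & (S -> (Q & (Q xor R)))
= (~(Q & (Q xor R)) | S) & (S -> (Q & (Q xor R)))
= (~(Q & (Q | R) & ~(Q & R)) | S) & (S -> (Q & (Q xor R)))
= (~(Q & (Q | R) & ~(Q & R)) | S) & (~S | (Q & (Q xor R)))
= (~(Q & (Q | R) & ~(Q & R)) | S) & (~S | (Q & (Q | R) & ~(Q & R)))
= (~Q | ~(Q | R) | ~~(Q & R) | S) & (~S | (Q & (Q | R) & ~(Q & R)))
= (~Q | (~Q & ~R) | ~~(Q & R) | S) & (~S | (Q & (Q | R) & ~(Q & R)))
= (~Q | (~Q & ~R) | (Q & R) | S) & (~S | (Q & (Q | R) & ~(Q & R)))
= (~Q | (~Q & ~R) | (Q & R) | S) & (~S | (Q & (Q | R) & (~Q | ~R)))
= (~Q | ~Q | Q | S) & (~Q | ~Q | R | S) & (~Q | ~R | Q | S) & (~Q | ~R | R | S) & (~S | Q) & (~S | Q | R) & (~S | ~Q | ~R)
= (~Q | R | S) & (~S | Q) & (~S | ~Q | ~R)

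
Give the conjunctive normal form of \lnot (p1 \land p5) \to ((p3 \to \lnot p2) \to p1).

\lnot (p1 \land p5) \to ((p3 \to \lnot p2) \to p1)
= \lnot \lnot (p1 \land p5) \lor ((p3 \to \lnot p2) \to p1)   — eliminate \to
= \lnot \lnot (p1 \land p5) \lor \lnot (p3 \to \lnot p2) \lor p1   — eliminate \to
= \lnot \lnot (p1 \land p5) \lor \lnot (\lnot p3 \lor \lnot p2) \lor p1   — eliminate \to
= (p1 \land p5) \lor \lnot (\lnot p3 \lor \lnot p2) \lor p1   — double negation
= (p1 \land p5) \lor (\lnot \lnot p3 \land \lnot \lnot p2) \lor p1   — De Morgan
= (p1 \land p5) \lor (p3 \land \lnot \lnot p2) \lor p1   — double negation
= (p1 \land p5) \lor (p3 \land p2) \lor p1   — double negation
= (p1 \lor p3 \lor p1) \land (p1 \lor p2 \lor p1) \land (p5 \lor p3 \lor p1) \land (p5 \lor p2 \lor p1)   — distribute \lor over \land
= (p1 \lor p3) \land (p1 \lor p2)   — simplify

(p1 \lor p3) \land (p1 \lor p2)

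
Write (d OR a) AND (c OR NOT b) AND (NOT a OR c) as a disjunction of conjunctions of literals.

(d OR a) AND (c OR NOT b) AND (NOT a OR c)
⇔ (d AND c AND NOT a) OR (d AND c AND c) OR (d AND NOT b AND NOT a) OR (d AND NOT b AND c) OR (a AND c AND NOT a) OR (a AND c AND c) OR (a AND NOT b AND NOT a) OR (a AND NOT b AND c)   [distribute AND over OR]
⇔ (d AND c) OR (d AND NOT b AND NOT a) OR (a AND c)   [simplify]

(d AND c) OR (d AND NOT b AND NOT a) OR (a AND c)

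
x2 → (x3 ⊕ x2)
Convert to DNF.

¬x2 ∨ (¬x3 ∧ x2)

x2 → (x3 ⊕ x2)
≡ ¬x2 ∨ (x3 ⊕ x2)
≡ ¬x2 ∨ (x3 ∧ ¬x2) ∨ (¬x3 ∧ x2)
≡ ¬x2 ∨ (¬x3 ∧ x2)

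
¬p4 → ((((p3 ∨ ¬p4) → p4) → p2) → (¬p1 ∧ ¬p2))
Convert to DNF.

p4 ∨ (¬p1 ∧ ¬p2)

¬p4 → ((((p3 ∨ ¬p4) → p4) → p2) → (¬p1 ∧ ¬p2))
≡ ¬¬p4 ∨ ((((p3 ∨ ¬p4) → p4) → p2) → (¬p1 ∧ ¬p2))   [eliminate →]
≡ ¬¬p4 ∨ ¬(((p3 ∨ ¬p4) → p4) → p2) ∨ (¬p1 ∧ ¬p2)   [eliminate →]
≡ ¬¬p4 ∨ ¬(¬((p3 ∨ ¬p4) → p4) ∨ p2) ∨ (¬p1 ∧ ¬p2)   [eliminate →]
≡ ¬¬p4 ∨ ¬(¬(¬(p3 ∨ ¬p4) ∨ p4) ∨ p2) ∨ (¬p1 ∧ ¬p2)   [eliminate →]
≡ p4 ∨ ¬(¬(¬(p3 ∨ ¬p4) ∨ p4) ∨ p2) ∨ (¬p1 ∧ ¬p2)   [double negation]
≡ p4 ∨ (¬¬(¬(p3 ∨ ¬p4) ∨ p4) ∧ ¬p2) ∨ (¬p1 ∧ ¬p2)   [De Morgan]
≡ p4 ∨ ((¬(p3 ∨ ¬p4) ∨ p4) ∧ ¬p2) ∨ (¬p1 ∧ ¬p2)   [double negation]
≡ p4 ∨ (((¬p3 ∧ ¬¬p4) ∨ p4) ∧ ¬p2) ∨ (¬p1 ∧ ¬p2)   [De Morgan]
≡ p4 ∨ (((¬p3 ∧ p4) ∨ p4) ∧ ¬p2) ∨ (¬p1 ∧ ¬p2)   [double negation]
≡ p4 ∨ (¬p3 ∧ p4 ∧ ¬p2) ∨ (p4 ∧ ¬p2) ∨ (¬p1 ∧ ¬p2)   [distribute ∧ over ∨]
≡ p4 ∨ (¬p1 ∧ ¬p2)   [simplify]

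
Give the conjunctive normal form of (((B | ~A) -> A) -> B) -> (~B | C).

~B | C

(((B | ~A) -> A) -> B) -> (~B | C)
⇔ ~(((B | ~A) -> A) -> B) | ~B | C   (eliminate ->)
⇔ ~(~((B | ~A) -> A) | B) | ~B | C   (eliminate ->)
⇔ ~(~(~(B | ~A) | A) | B) | ~B | C   (eliminate ->)
⇔ (~~(~(B | ~A) | A) & ~B) | ~B | C   (De Morgan)
⇔ ((~(B | ~A) | A) & ~B) | ~B | C   (double negation)
⇔ (((~B & ~~A) | A) & ~B) | ~B | C   (De Morgan)
⇔ (((~B & A) | A) & ~B) | ~B | C   (double negation)
⇔ (~B | A | ~B | C) & (A | A | ~B | C) & (~B | ~B | C)   (distribute | over &)
⇔ ~B | C   (simplify)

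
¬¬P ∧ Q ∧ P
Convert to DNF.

¬¬P ∧ Q ∧ P
= P ∧ Q ∧ P   — double negation
= P ∧ Q   — simplify

P ∧ Q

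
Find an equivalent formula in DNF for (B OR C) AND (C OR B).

B OR C

(B OR C) AND (C OR B)
≡ (B AND C) OR (B AND B) OR (C AND C) OR (C AND B)   [distribute AND over OR]
≡ B OR C   [simplify]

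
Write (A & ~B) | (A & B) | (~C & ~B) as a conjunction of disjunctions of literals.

(A | ~C) & (A | ~B)

(A & ~B) | (A & B) | (~C & ~B)
⇔ (A | A | ~C) & (A | A | ~B) & (A | B | ~C) & (A | B | ~B) & (~B | A | ~C) & (~B | A | ~B) & (~B | B | ~C) & (~B | B | ~B)   — distribute | over &
⇔ (A | ~C) & (A | ~B)   — simplify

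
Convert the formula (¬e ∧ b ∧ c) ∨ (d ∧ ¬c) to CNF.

(¬e ∧ b ∧ c) ∨ (d ∧ ¬c)
⇔ (¬e ∨ d) ∧ (¬e ∨ ¬c) ∧ (b ∨ d) ∧ (b ∨ ¬c) ∧ (c ∨ d) ∧ (c ∨ ¬c)
⇔ (¬e ∨ d) ∧ (¬e ∨ ¬c) ∧ (b ∨ d) ∧ (b ∨ ¬c) ∧ (c ∨ d)

(¬e ∨ d) ∧ (¬e ∨ ¬c) ∧ (b ∨ d) ∧ (b ∨ ¬c) ∧ (c ∨ d)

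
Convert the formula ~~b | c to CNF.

b | c

~~b | c
= b | c   [double negation]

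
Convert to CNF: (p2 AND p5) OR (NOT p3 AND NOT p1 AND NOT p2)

(p2 AND p5) OR (NOT p3 AND NOT p1 AND NOT p2)
⇔ (p2 OR NOT p3) AND (p2 OR NOT p1) AND (p2 OR NOT p2) AND (p5 OR NOT p3) AND (p5 OR NOT p1) AND (p5 OR NOT p2)   [distribute OR over AND]
⇔ (p2 OR NOT p3) AND (p2 OR NOT p1) AND (p5 OR NOT p3) AND (p5 OR NOT p1) AND (p5 OR NOT p2)   [simplify]

(p2 OR NOT p3) AND (p2 OR NOT p1) AND (p5 OR NOT p3) AND (p5 OR NOT p1) AND (p5 OR NOT p2)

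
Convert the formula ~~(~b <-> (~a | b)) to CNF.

~~(~b <-> (~a | b))
= ~~((~b -> (~a | b)) & ((~a | b) -> ~b))   [eliminate <->]
= ~~((~~b | ~a | b) & ((~a | b) -> ~b))   [eliminate ->]
= ~~((~~b | ~a | b) & (~(~a | b) | ~b))   [eliminate ->]
= (~~b | ~a | b) & (~(~a | b) | ~b)   [double negation]
= (b | ~a | b) & (~(~a | b) | ~b)   [double negation]
= (b | ~a | b) & ((~~a & ~b) | ~b)   [De Morgan]
= (b | ~a | b) & ((a & ~b) | ~b)   [double negation]
= (b | ~a | b) & (a | ~b) & (~b | ~b)   [distribute | over &]
= (b | ~a) & ~b   [simplify]

(b | ~a) & ~b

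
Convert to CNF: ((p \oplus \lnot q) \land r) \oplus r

((p \oplus \lnot q) \land r) \oplus r
≡ (((p \oplus \lnot q) \land r) \lor r) \land \lnot ((p \oplus \lnot q) \land r \land r)   [expand \oplus]
≡ (((p \lor \lnot q) \land \lnot (p \land \lnot q) \land r) \lor r) \land \lnot ((p \oplus \lnot q) \land r \land r)   [expand \oplus]
≡ (((p \lor \lnot q) \land \lnot (p \land \lnot q) \land r) \lor r) \land \lnot ((p \lor \lnot q) \land \lnot (p \land \lnot q) \land r \land r)   [expand \oplus]
≡ (((p \lor \lnot q) \land (\lnot p \lor \lnot \lnot q) \land r) \lor r) \land \lnot ((p \lor \lnot q) \land \lnot (p \land \lnot q) \land r \land r)   [De Morgan]
≡ (((p \lor \lnot q) \land (\lnot p \lor q) \land r) \lor r) \land \lnot ((p \lor \lnot q) \land \lnot (p \land \lnot q) \land r \land r)   [double negation]
≡ (((p \lor \lnot q) \land (\lnot p \lor q) \land r) \lor r) \land (\lnot (p \lor \lnot q) \lor \lnot \lnot (p \land \lnot q) \lor \lnot r \lor \lnot r)   [De Morgan]
≡ (((p \lor \lnot q) \land (\lnot p \lor q) \land r) \lor r) \land ((\lnot p \land \lnot \lnot q) \lor \lnot \lnot (p \land \lnot q) \lor \lnot r \lor \lnot r)   [De Morgan]
≡ (((p \lor \lnot q) \land (\lnot p \lor q) \land r) \lor r) \land ((\lnot p \land q) \lor \lnot \lnot (p \land \lnot q) \lor \lnot r \lor \lnot r)   [double negation]
≡ (((p \lor \lnot q) \land (\lnot p \lor q) \land r) \lor r) \land ((\lnot p \land q) \lor (p \land \lnot q) \lor \lnot r \lor \lnot r)   [double negation]
≡ (p \lor \lnot q \lor r) \land (\lnot p \lor q \lor r) \land (r \lor r) \land (\lnot p \lor p \lor \lnot r \lor \lnot r) \land (\lnot p \lor \lnot q \lor \lnot r \lor \lnot r) \land (q \lor p \lor \lnot r \lor \lnot r) \land (q \lor \lnot q \lor \lnot r \lor \lnot r)   [distribute \lor over \land]
≡ r \land (\lnot p \lor \lnot q \lor \lnot r) \land (q \lor p \lor \lnot r)   [simplify]

r \land (\lnot p \lor \lnot q \lor \lnot r) \land (q \lor p \lor \lnot r)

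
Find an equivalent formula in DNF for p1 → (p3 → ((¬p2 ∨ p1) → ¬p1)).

¬p1 ∨ ¬p3

p1 → (p3 → ((¬p2 ∨ p1) → ¬p1))
⇔ ¬p1 ∨ (p3 → ((¬p2 ∨ p1) → ¬p1))   [eliminate →]
⇔ ¬p1 ∨ ¬p3 ∨ ((¬p2 ∨ p1) → ¬p1)   [eliminate →]
⇔ ¬p1 ∨ ¬p3 ∨ ¬(¬p2 ∨ p1) ∨ ¬p1   [eliminate →]
⇔ ¬p1 ∨ ¬p3 ∨ (¬¬p2 ∧ ¬p1) ∨ ¬p1   [De Morgan]
⇔ ¬p1 ∨ ¬p3 ∨ (p2 ∧ ¬p1) ∨ ¬p1   [double negation]
⇔ ¬p1 ∨ ¬p3   [simplify]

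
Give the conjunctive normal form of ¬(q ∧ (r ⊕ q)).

¬(q ∧ (r ⊕ q))
≡ ¬(q ∧ (r ∨ q) ∧ ¬(r ∧ q))   (expand ⊕)
≡ ¬q ∨ ¬(r ∨ q) ∨ ¬¬(r ∧ q)   (De Morgan)
≡ ¬q ∨ (¬r ∧ ¬q) ∨ ¬¬(r ∧ q)   (De Morgan)
≡ ¬q ∨ (¬r ∧ ¬q) ∨ (r ∧ q)   (double negation)
≡ (¬q ∨ ¬r ∨ r) ∧ (¬q ∨ ¬r ∨ q) ∧ (¬q ∨ ¬q ∨ r) ∧ (¬q ∨ ¬q ∨ q)   (distribute ∨ over ∧)
≡ ¬q ∨ r   (simplify)

¬q ∨ r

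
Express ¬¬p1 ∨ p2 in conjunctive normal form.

¬¬p1 ∨ p2
≡ p1 ∨ p2   [double negation]

p1 ∨ p2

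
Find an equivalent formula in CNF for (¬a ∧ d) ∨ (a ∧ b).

(¬a ∨ b) ∧ (d ∨ a) ∧ (d ∨ b)

(¬a ∧ d) ∨ (a ∧ b)
= (¬a ∨ a) ∧ (¬a ∨ b) ∧ (d ∨ a) ∧ (d ∨ b)   (distribute ∨ over ∧)
= (¬a ∨ b) ∧ (d ∨ a) ∧ (d ∨ b)   (simplify)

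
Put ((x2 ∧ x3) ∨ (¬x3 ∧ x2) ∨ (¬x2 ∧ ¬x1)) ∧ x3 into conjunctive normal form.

(x2 ∨ ¬x1) ∧ x3

((x2 ∧ x3) ∨ (¬x3 ∧ x2) ∨ (¬x2 ∧ ¬x1)) ∧ x3
≡ (x2 ∨ ¬x3 ∨ ¬x2) ∧ (x2 ∨ ¬x3 ∨ ¬x1) ∧ (x2 ∨ x2 ∨ ¬x2) ∧ (x2 ∨ x2 ∨ ¬x1) ∧ (x3 ∨ ¬x3 ∨ ¬x2) ∧ (x3 ∨ ¬x3 ∨ ¬x1) ∧ (x3 ∨ x2 ∨ ¬x2) ∧ (x3 ∨ x2 ∨ ¬x1) ∧ x3   [distribute ∨ over ∧]
≡ (x2 ∨ ¬x1) ∧ x3   [simplify]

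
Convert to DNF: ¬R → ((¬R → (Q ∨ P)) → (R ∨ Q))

R ∨ (¬R ∧ ¬Q ∧ ¬P) ∨ Q

¬R → ((¬R → (Q ∨ P)) → (R ∨ Q))
≡ ¬¬R ∨ ((¬R → (Q ∨ P)) → (R ∨ Q))   [eliminate →]
≡ ¬¬R ∨ ¬(¬R → (Q ∨ P)) ∨ R ∨ Q   [eliminate →]
≡ ¬¬R ∨ ¬(¬¬R ∨ Q ∨ P) ∨ R ∨ Q   [eliminate →]
≡ R ∨ ¬(¬¬R ∨ Q ∨ P) ∨ R ∨ Q   [double negation]
≡ R ∨ (¬¬¬R ∧ ¬Q ∧ ¬P) ∨ R ∨ Q   [De Morgan]
≡ R ∨ (¬R ∧ ¬Q ∧ ¬P) ∨ R ∨ Q   [double negation]
≡ R ∨ (¬R ∧ ¬Q ∧ ¬P) ∨ Q   [simplify]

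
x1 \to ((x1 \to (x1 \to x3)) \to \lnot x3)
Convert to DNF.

x1 \to ((x1 \to (x1 \to x3)) \to \lnot x3)
≡ \lnot x1 \lor ((x1 \to (x1 \to x3)) \to \lnot x3)   — eliminate \to
≡ \lnot x1 \lor \lnot (x1 \to (x1 \to x3)) \lor \lnot x3   — eliminate \to
≡ \lnot x1 \lor \lnot (\lnot x1 \lor (x1 \to x3)) \lor \lnot x3   — eliminate \to
≡ \lnot x1 \lor \lnot (\lnot x1 \lor \lnot x1 \lor x3) \lor \lnot x3   — eliminate \to
≡ \lnot x1 \lor (\lnot \lnot x1 \land \lnot \lnot x1 \land \lnot x3) \lor \lnot x3   — De Morgan
≡ \lnot x1 \lor (x1 \land \lnot \lnot x1 \land \lnot x3) \lor \lnot x3   — double negation
≡ \lnot x1 \lor (x1 \land x1 \land \lnot x3) \lor \lnot x3   — double negation
≡ \lnot x1 \lor \lnot x3   — simplify

\lnot x1 \lor \lnot x3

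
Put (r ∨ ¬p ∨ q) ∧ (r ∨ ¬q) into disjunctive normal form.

(r ∨ ¬p ∨ q) ∧ (r ∨ ¬q)
≡ (r ∧ r) ∨ (r ∧ ¬q) ∨ (¬p ∧ r) ∨ (¬p ∧ ¬q) ∨ (q ∧ r) ∨ (q ∧ ¬q)   (distribute ∧ over ∨)
≡ r ∨ (¬p ∧ ¬q)   (simplify)

r ∨ (¬p ∧ ¬q)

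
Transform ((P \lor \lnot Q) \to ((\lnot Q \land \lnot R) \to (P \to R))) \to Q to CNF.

(\lnot R \lor Q) \land (P \lor Q)

((P \lor \lnot Q) \to ((\lnot Q \land \lnot R) \to (P \to R))) \to Q
⇔ \lnot ((P \lor \lnot Q) \to ((\lnot Q \land \lnot R) \to (P \to R))) \lor Q
⇔ \lnot (\lnot (P \lor \lnot Q) \lor ((\lnot Q \land \lnot R) \to (P \to R))) \lor Q
⇔ \lnot (\lnot (P \lor \lnot Q) \lor \lnot (\lnot Q \land \lnot R) \lor (P \to R)) \lor Q
⇔ \lnot (\lnot (P \lor \lnot Q) \lor \lnot (\lnot Q \land \lnot R) \lor \lnot P \lor R) \lor Q
⇔ (\lnot \lnot (P \lor \lnot Q) \land \lnot \lnot (\lnot Q \land \lnot R) \land \lnot \lnot P \land \lnot R) \lor Q
⇔ ((P \lor \lnot Q) \land \lnot \lnot (\lnot Q \land \lnot R) \land \lnot \lnot P \land \lnot R) \lor Q
⇔ ((P \lor \lnot Q) \land \lnot Q \land \lnot R \land \lnot \lnot P \land \lnot R) \lor Q
⇔ ((P \lor \lnot Q) \land \lnot Q \land \lnot R \land P \land \lnot R) \lor Q
⇔ (P \lor \lnot Q \lor Q) \land (\lnot Q \lor Q) \land (\lnot R \lor Q) \land (P \lor Q) \land (\lnot R \lor Q)
⇔ (\lnot R \lor Q) \land (P \lor Q)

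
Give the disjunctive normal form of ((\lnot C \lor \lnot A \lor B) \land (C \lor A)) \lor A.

(\lnot A \land C) \lor (B \land C) \lor A

((\lnot C \lor \lnot A \lor B) \land (C \lor A)) \lor A
≡ (\lnot C \land C) \lor (\lnot C \land A) \lor (\lnot A \land C) \lor (\lnot A \land A) \lor (B \land C) \lor (B \land A) \lor A   [distribute \land over \lor]
≡ (\lnot A \land C) \lor (B \land C) \lor A   [simplify]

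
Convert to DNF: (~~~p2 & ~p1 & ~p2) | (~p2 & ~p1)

~p2 & ~p1

(~~~p2 & ~p1 & ~p2) | (~p2 & ~p1)
= (~p2 & ~p1 & ~p2) | (~p2 & ~p1)   [double negation]
= ~p2 & ~p1   [simplify]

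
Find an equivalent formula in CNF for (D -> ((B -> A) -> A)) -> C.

(D | C) & (~B | A | C) & (~A | C)

(D -> ((B -> A) -> A)) -> C
≡ ~(D -> ((B -> A) -> A)) | C   (eliminate ->)
≡ ~(~D | ((B -> A) -> A)) | C   (eliminate ->)
≡ ~(~D | ~(B -> A) | A) | C   (eliminate ->)
≡ ~(~D | ~(~B | A) | A) | C   (eliminate ->)
≡ (~~D & ~~(~B | A) & ~A) | C   (De Morgan)
≡ (D & ~~(~B | A) & ~A) | C   (double negation)
≡ (D & (~B | A) & ~A) | C   (double negation)
≡ (D | C) & (~B | A | C) & (~A | C)   (distribute | over &)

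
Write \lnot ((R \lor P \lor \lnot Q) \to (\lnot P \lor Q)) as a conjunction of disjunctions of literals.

\lnot ((R \lor P \lor \lnot Q) \to (\lnot P \lor Q))
≡ \lnot (\lnot (R \lor P \lor \lnot Q) \lor \lnot P \lor Q)
≡ \lnot \lnot (R \lor P \lor \lnot Q) \land \lnot \lnot P \land \lnot Q
≡ (R \lor P \lor \lnot Q) \land \lnot \lnot P \land \lnot Q
≡ (R \lor P \lor \lnot Q) \land P \land \lnot Q
≡ P \land \lnot Q

P \land \lnot Q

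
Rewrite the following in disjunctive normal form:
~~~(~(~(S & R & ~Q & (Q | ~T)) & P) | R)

~~~(~(~(S & R & ~Q & (Q | ~T)) & P) | R)
≡ ~(~(~(S & R & ~Q & (Q | ~T)) & P) | R)   (double negation)
≡ ~~(~(S & R & ~Q & (Q | ~T)) & P) & ~R   (De Morgan)
≡ ~(S & R & ~Q & (Q | ~T)) & P & ~R   (double negation)
≡ (~S | ~R | ~~Q | ~(Q | ~T)) & P & ~R   (De Morgan)
≡ (~S | ~R | Q | ~(Q | ~T)) & P & ~R   (double negation)
≡ (~S | ~R | Q | (~Q & ~~T)) & P & ~R   (De Morgan)
≡ (~S | ~R | Q | (~Q & T)) & P & ~R   (double negation)
≡ (~S & P & ~R) | (~R & P & ~R) | (Q & P & ~R) | (~Q & T & P & ~R)   (distribute & over |)
≡ ~R & P   (simplify)

~R & P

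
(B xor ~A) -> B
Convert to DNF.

(~B & A) | B

(B xor ~A) -> B
= ~(B xor ~A) | B
= ~((B & ~~A) | (~B & ~A)) | B
= (~(B & ~~A) & ~(~B & ~A)) | B
= ((~B | ~~~A) & ~(~B & ~A)) | B
= ((~B | ~A) & ~(~B & ~A)) | B
= ((~B | ~A) & (~~B | ~~A)) | B
= ((~B | ~A) & (B | ~~A)) | B
= ((~B | ~A) & (B | A)) | B
= (~B & B) | (~B & A) | (~A & B) | (~A & A) | B
= (~B & A) | B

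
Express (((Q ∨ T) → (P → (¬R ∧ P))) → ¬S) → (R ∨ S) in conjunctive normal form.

(((Q ∨ T) → (P → (¬R ∧ P))) → ¬S) → (R ∨ S)
≡ ¬(((Q ∨ T) → (P → (¬R ∧ P))) → ¬S) ∨ R ∨ S   [eliminate →]
≡ ¬(¬((Q ∨ T) → (P → (¬R ∧ P))) ∨ ¬S) ∨ R ∨ S   [eliminate →]
≡ ¬(¬(¬(Q ∨ T) ∨ (P → (¬R ∧ P))) ∨ ¬S) ∨ R ∨ S   [eliminate →]
≡ ¬(¬(¬(Q ∨ T) ∨ ¬P ∨ (¬R ∧ P)) ∨ ¬S) ∨ R ∨ S   [eliminate →]
≡ (¬¬(¬(Q ∨ T) ∨ ¬P ∨ (¬R ∧ P)) ∧ ¬¬S) ∨ R ∨ S   [De Morgan]
≡ ((¬(Q ∨ T) ∨ ¬P ∨ (¬R ∧ P)) ∧ ¬¬S) ∨ R ∨ S   [double negation]
≡ (((¬Q ∧ ¬T) ∨ ¬P ∨ (¬R ∧ P)) ∧ ¬¬S) ∨ R ∨ S   [De Morgan]
≡ (((¬Q ∧ ¬T) ∨ ¬P ∨ (¬R ∧ P)) ∧ S) ∨ R ∨ S   [double negation]
≡ (¬Q ∨ ¬P ∨ ¬R ∨ R ∨ S) ∧ (¬Q ∨ ¬P ∨ P ∨ R ∨ S) ∧ (¬T ∨ ¬P ∨ ¬R ∨ R ∨ S) ∧ (¬T ∨ ¬P ∨ P ∨ R ∨ S) ∧ (S ∨ R ∨ S)   [distribute ∨ over ∧]
≡ S ∨ R   [simplify]

S ∨ R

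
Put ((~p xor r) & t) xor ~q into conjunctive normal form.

((~p xor r) & t) xor ~q
⇔ (((~p xor r) & t) | ~q) & ~((~p xor r) & t & ~q)   [expand xor]
⇔ (((~p | r) & ~(~p & r) & t) | ~q) & ~((~p xor r) & t & ~q)   [expand xor]
⇔ (((~p | r) & ~(~p & r) & t) | ~q) & ~((~p | r) & ~(~p & r) & t & ~q)   [expand xor]
⇔ (((~p | r) & (~~p | ~r) & t) | ~q) & ~((~p | r) & ~(~p & r) & t & ~q)   [De Morgan]
⇔ (((~p | r) & (p | ~r) & t) | ~q) & ~((~p | r) & ~(~p & r) & t & ~q)   [double negation]
⇔ (((~p | r) & (p | ~r) & t) | ~q) & (~(~p | r) | ~~(~p & r) | ~t | ~~q)   [De Morgan]
⇔ (((~p | r) & (p | ~r) & t) | ~q) & ((~~p & ~r) | ~~(~p & r) | ~t | ~~q)   [De Morgan]
⇔ (((~p | r) & (p | ~r) & t) | ~q) & ((p & ~r) | ~~(~p & r) | ~t | ~~q)   [double negation]
⇔ (((~p | r) & (p | ~r) & t) | ~q) & ((p & ~r) | (~p & r) | ~t | ~~q)   [double negation]
⇔ (((~p | r) & (p | ~r) & t) | ~q) & ((p & ~r) | (~p & r) | ~t | q)   [double negation]
⇔ (~p | r | ~q) & (p | ~r | ~q) & (t | ~q) & (p | ~p | ~t | q) & (p | r | ~t | q) & (~r | ~p | ~t | q) & (~r | r | ~t | q)   [distribute | over &]
⇔ (~p | r | ~q) & (p | ~r | ~q) & (t | ~q) & (p | r | ~t | q) & (~r | ~p | ~t | q)   [simplify]

(~p | r | ~q) & (p | ~r | ~q) & (t | ~q) & (p | r | ~t | q) & (~r | ~p | ~t | q)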